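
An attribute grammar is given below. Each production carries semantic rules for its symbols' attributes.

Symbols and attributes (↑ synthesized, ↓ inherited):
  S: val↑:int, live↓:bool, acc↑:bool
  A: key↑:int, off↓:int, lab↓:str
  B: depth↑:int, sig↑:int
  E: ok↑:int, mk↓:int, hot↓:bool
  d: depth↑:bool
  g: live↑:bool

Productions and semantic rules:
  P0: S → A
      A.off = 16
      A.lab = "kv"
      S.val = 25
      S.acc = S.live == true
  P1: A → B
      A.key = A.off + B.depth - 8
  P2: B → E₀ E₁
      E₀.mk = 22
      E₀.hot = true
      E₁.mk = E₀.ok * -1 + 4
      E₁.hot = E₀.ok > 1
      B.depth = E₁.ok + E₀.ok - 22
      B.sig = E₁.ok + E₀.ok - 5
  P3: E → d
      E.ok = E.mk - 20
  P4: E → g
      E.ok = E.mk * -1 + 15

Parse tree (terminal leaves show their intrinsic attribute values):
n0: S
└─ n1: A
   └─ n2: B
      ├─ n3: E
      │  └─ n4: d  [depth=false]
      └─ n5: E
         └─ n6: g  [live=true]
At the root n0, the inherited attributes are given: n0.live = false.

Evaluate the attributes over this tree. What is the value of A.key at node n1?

1. n0.live = false  [given at root]
2. n1.off = 16  [16]
3. n1.lab = "kv"  ["kv"]
4. n3.mk = 22  [22]
5. n3.hot = true  [true]
6. n4.depth = false  [terminal]
7. n3.ok = 2  [E.mk - 20]
8. n5.mk = 2  [E₀.ok * -1 + 4]
9. n5.hot = true  [E₀.ok > 1]
10. n6.live = true  [terminal]
11. n5.ok = 13  [E.mk * -1 + 15]
12. n2.depth = -7  [E₁.ok + E₀.ok - 22]
13. n2.sig = 10  [E₁.ok + E₀.ok - 5]
14. n1.key = 1  [A.off + B.depth - 8]
15. n0.val = 25  [25]
16. n0.acc = false  [S.live == true]

1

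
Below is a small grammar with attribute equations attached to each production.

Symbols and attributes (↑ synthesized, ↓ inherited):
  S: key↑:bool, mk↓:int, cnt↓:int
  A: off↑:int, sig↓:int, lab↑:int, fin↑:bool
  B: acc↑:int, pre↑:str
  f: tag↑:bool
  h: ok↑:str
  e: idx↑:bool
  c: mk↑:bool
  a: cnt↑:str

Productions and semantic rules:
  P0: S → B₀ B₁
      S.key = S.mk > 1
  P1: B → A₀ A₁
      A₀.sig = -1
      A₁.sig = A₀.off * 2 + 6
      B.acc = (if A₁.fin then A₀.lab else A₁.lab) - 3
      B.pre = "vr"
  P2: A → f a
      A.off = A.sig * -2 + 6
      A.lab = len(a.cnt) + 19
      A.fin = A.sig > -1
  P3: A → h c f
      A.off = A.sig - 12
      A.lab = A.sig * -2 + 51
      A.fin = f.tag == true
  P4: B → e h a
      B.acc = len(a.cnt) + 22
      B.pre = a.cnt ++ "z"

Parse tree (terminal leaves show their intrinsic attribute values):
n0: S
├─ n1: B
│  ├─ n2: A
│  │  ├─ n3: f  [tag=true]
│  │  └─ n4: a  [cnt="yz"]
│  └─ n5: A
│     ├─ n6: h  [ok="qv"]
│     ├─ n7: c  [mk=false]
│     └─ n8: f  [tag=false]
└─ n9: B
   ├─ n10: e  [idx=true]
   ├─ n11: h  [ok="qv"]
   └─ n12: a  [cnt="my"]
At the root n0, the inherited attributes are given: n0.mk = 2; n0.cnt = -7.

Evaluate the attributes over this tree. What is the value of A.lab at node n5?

1. n0.mk = 2  [given at root]
2. n0.cnt = -7  [given at root]
3. n2.sig = -1  [-1]
4. n3.tag = true  [terminal]
5. n4.cnt = "yz"  [terminal]
6. n2.off = 8  [A.sig * -2 + 6]
7. n2.lab = 21  [len(a.cnt) + 19]
8. n2.fin = false  [A.sig > -1]
9. n5.sig = 22  [A₀.off * 2 + 6]
10. n6.ok = "qv"  [terminal]
11. n7.mk = false  [terminal]
12. n8.tag = false  [terminal]
13. n5.off = 10  [A.sig - 12]
14. n5.lab = 7  [A.sig * -2 + 51]
15. n5.fin = false  [f.tag == true]
16. n1.acc = 4  [(if A₁.fin then A₀.lab else A₁.lab) - 3]
17. n1.pre = "vr"  ["vr"]
18. n10.idx = true  [terminal]
19. n11.ok = "qv"  [terminal]
20. n12.cnt = "my"  [terminal]
21. n9.acc = 24  [len(a.cnt) + 22]
22. n9.pre = "myz"  [a.cnt ++ "z"]
23. n0.key = true  [S.mk > 1]

7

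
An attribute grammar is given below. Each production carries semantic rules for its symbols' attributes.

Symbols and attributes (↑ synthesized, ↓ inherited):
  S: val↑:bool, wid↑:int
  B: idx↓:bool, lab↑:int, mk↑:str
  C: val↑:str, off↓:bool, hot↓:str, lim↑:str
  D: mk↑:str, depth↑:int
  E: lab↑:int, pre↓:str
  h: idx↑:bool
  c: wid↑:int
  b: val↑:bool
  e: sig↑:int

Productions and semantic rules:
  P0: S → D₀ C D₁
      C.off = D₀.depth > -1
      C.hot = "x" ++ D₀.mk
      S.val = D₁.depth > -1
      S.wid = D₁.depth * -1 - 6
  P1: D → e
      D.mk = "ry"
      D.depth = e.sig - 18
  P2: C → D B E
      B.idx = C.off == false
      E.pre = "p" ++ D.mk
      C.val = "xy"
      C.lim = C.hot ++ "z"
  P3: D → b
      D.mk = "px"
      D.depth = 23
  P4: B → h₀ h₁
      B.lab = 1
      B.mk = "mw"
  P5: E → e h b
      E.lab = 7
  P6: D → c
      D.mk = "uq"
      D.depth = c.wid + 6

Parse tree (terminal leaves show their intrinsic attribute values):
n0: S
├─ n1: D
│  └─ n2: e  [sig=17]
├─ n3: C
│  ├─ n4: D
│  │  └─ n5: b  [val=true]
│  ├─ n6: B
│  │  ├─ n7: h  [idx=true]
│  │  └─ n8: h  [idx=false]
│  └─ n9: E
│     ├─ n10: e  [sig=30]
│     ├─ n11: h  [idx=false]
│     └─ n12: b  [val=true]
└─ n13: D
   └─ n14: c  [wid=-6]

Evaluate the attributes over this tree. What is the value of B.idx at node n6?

true

1. n2.sig = 17  [terminal]
2. n1.mk = "ry"  ["ry"]
3. n1.depth = -1  [e.sig - 18]
4. n3.off = false  [D₀.depth > -1]
5. n3.hot = "xry"  ["x" ++ D₀.mk]
6. n5.val = true  [terminal]
7. n4.mk = "px"  ["px"]
8. n4.depth = 23  [23]
9. n6.idx = true  [C.off == false]
10. n7.idx = true  [terminal]
11. n8.idx = false  [terminal]
12. n6.lab = 1  [1]
13. n6.mk = "mw"  ["mw"]
14. n9.pre = "ppx"  ["p" ++ D.mk]
15. n10.sig = 30  [terminal]
16. n11.idx = false  [terminal]
17. n12.val = true  [terminal]
18. n9.lab = 7  [7]
19. n3.val = "xy"  ["xy"]
20. n3.lim = "xryz"  [C.hot ++ "z"]
21. n14.wid = -6  [terminal]
22. n13.mk = "uq"  ["uq"]
23. n13.depth = 0  [c.wid + 6]
24. n0.val = true  [D₁.depth > -1]
25. n0.wid = -6  [D₁.depth * -1 - 6]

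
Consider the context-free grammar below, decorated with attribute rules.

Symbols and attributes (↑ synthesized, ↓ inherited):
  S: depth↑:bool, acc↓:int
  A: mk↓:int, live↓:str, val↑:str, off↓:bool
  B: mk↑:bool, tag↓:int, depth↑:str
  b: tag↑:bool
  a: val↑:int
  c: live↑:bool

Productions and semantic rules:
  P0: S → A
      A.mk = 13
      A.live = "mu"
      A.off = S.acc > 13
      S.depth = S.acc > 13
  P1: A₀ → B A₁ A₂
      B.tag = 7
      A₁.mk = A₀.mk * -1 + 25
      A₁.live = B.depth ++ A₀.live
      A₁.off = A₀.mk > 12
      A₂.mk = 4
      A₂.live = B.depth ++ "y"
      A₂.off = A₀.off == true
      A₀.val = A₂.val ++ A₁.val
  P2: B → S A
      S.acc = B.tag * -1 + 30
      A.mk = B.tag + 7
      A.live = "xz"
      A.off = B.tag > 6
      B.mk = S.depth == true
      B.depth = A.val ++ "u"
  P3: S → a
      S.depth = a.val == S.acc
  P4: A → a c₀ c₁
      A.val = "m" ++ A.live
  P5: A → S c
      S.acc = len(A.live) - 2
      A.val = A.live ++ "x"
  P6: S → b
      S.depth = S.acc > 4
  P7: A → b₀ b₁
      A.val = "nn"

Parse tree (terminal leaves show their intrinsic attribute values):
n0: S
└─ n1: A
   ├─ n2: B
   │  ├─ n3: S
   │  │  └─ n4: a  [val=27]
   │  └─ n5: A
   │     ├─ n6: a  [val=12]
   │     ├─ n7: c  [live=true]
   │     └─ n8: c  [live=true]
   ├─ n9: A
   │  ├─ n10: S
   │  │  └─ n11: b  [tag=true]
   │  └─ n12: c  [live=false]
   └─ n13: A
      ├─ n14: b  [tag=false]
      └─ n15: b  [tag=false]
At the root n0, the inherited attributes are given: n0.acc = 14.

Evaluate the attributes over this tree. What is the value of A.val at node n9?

"mxzumux"

1. n0.acc = 14  [given at root]
2. n1.mk = 13  [13]
3. n1.live = "mu"  ["mu"]
4. n1.off = true  [S.acc > 13]
5. n2.tag = 7  [7]
6. n3.acc = 23  [B.tag * -1 + 30]
7. n4.val = 27  [terminal]
8. n3.depth = false  [a.val == S.acc]
9. n5.mk = 14  [B.tag + 7]
10. n5.live = "xz"  ["xz"]
11. n5.off = true  [B.tag > 6]
12. n6.val = 12  [terminal]
13. n7.live = true  [terminal]
14. n8.live = true  [terminal]
15. n5.val = "mxz"  ["m" ++ A.live]
16. n2.mk = false  [S.depth == true]
17. n2.depth = "mxzu"  [A.val ++ "u"]
18. n9.mk = 12  [A₀.mk * -1 + 25]
19. n9.live = "mxzumu"  [B.depth ++ A₀.live]
20. n9.off = true  [A₀.mk > 12]
21. n10.acc = 4  [len(A.live) - 2]
22. n11.tag = true  [terminal]
23. n10.depth = false  [S.acc > 4]
24. n12.live = false  [terminal]
25. n9.val = "mxzumux"  [A.live ++ "x"]
26. n13.mk = 4  [4]
27. n13.live = "mxzuy"  [B.depth ++ "y"]
28. n13.off = true  [A₀.off == true]
29. n14.tag = false  [terminal]
30. n15.tag = false  [terminal]
31. n13.val = "nn"  ["nn"]
32. n1.val = "nnmxzumux"  [A₂.val ++ A₁.val]
33. n0.depth = true  [S.acc > 13]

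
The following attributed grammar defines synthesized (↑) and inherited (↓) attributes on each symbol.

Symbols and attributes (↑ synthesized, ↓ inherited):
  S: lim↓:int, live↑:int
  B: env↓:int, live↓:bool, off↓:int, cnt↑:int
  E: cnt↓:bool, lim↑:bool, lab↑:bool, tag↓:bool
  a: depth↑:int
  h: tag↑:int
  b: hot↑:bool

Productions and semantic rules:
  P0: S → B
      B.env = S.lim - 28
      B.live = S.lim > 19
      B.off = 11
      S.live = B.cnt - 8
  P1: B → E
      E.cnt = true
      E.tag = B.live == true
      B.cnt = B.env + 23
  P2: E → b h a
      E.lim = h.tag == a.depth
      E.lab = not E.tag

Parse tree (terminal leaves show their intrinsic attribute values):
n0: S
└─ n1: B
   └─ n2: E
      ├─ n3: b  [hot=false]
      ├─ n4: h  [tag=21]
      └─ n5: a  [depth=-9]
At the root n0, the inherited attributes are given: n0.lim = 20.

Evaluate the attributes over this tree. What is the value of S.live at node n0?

1. n0.lim = 20  [given at root]
2. n1.env = -8  [S.lim - 28]
3. n1.live = true  [S.lim > 19]
4. n1.off = 11  [11]
5. n2.cnt = true  [true]
6. n2.tag = true  [B.live == true]
7. n3.hot = false  [terminal]
8. n4.tag = 21  [terminal]
9. n5.depth = -9  [terminal]
10. n2.lim = false  [h.tag == a.depth]
11. n2.lab = false  [not E.tag]
12. n1.cnt = 15  [B.env + 23]
13. n0.live = 7  [B.cnt - 8]

7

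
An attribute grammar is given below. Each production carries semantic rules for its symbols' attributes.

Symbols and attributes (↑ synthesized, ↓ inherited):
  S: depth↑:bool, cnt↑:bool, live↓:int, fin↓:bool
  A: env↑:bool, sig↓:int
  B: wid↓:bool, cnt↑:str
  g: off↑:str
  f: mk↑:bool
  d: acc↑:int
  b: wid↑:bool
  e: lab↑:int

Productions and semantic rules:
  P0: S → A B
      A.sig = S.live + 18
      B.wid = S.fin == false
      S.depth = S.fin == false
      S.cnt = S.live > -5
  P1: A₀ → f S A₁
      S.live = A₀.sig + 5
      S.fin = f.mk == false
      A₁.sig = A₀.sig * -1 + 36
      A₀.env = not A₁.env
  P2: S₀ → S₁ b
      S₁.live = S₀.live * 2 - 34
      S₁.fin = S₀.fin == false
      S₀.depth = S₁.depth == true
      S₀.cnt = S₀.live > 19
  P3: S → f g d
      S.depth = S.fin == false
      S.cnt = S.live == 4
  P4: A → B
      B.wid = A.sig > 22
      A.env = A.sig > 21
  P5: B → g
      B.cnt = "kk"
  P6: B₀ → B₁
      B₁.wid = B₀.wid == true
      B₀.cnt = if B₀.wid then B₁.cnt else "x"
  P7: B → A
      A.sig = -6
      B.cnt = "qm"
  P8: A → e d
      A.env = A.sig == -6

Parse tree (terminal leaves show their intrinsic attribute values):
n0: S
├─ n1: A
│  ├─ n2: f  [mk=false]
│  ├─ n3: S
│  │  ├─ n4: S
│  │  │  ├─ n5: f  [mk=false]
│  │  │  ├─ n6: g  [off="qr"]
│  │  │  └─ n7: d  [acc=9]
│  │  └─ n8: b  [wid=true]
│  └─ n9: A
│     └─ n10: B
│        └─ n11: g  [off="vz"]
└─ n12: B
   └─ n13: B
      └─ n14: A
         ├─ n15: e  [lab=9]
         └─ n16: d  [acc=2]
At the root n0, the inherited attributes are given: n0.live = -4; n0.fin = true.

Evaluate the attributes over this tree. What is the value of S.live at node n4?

4

1. n0.live = -4  [given at root]
2. n0.fin = true  [given at root]
3. n1.sig = 14  [S.live + 18]
4. n2.mk = false  [terminal]
5. n3.live = 19  [A₀.sig + 5]
6. n3.fin = true  [f.mk == false]
7. n4.live = 4  [S₀.live * 2 - 34]
8. n4.fin = false  [S₀.fin == false]
9. n5.mk = false  [terminal]
10. n6.off = "qr"  [terminal]
11. n7.acc = 9  [terminal]
12. n4.depth = true  [S.fin == false]
13. n4.cnt = true  [S.live == 4]
14. n8.wid = true  [terminal]
15. n3.depth = true  [S₁.depth == true]
16. n3.cnt = false  [S₀.live > 19]
17. n9.sig = 22  [A₀.sig * -1 + 36]
18. n10.wid = false  [A.sig > 22]
19. n11.off = "vz"  [terminal]
20. n10.cnt = "kk"  ["kk"]
21. n9.env = true  [A.sig > 21]
22. n1.env = false  [not A₁.env]
23. n12.wid = false  [S.fin == false]
24. n13.wid = false  [B₀.wid == true]
25. n14.sig = -6  [-6]
26. n15.lab = 9  [terminal]
27. n16.acc = 2  [terminal]
28. n14.env = true  [A.sig == -6]
29. n13.cnt = "qm"  ["qm"]
30. n12.cnt = "x"  [if B₀.wid then B₁.cnt else "x"]
31. n0.depth = false  [S.fin == false]
32. n0.cnt = true  [S.live > -5]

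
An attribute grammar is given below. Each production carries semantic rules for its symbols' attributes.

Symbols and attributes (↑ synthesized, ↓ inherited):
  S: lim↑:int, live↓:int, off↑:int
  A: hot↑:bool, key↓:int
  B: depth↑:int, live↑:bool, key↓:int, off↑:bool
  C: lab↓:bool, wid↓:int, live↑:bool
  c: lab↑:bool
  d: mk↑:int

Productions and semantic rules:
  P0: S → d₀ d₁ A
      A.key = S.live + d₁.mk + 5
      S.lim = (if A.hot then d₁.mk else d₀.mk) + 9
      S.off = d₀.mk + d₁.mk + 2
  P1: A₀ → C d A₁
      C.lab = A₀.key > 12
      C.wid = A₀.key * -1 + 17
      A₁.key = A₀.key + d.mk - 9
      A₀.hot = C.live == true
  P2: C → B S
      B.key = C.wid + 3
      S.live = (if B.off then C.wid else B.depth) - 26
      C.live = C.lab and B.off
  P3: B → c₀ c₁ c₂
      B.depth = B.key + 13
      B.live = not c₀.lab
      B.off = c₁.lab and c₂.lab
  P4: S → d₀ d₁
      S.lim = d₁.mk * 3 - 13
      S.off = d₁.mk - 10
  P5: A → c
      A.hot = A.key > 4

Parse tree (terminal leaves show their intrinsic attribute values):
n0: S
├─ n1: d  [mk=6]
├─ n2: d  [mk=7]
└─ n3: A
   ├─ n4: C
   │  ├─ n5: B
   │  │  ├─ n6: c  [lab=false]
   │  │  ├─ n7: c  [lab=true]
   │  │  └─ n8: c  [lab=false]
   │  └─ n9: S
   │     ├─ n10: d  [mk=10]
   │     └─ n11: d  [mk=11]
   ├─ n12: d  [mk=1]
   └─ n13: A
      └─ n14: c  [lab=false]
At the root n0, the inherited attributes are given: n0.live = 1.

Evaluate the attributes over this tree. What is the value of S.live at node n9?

-6

1. n0.live = 1  [given at root]
2. n1.mk = 6  [terminal]
3. n2.mk = 7  [terminal]
4. n3.key = 13  [S.live + d₁.mk + 5]
5. n4.lab = true  [A₀.key > 12]
6. n4.wid = 4  [A₀.key * -1 + 17]
7. n5.key = 7  [C.wid + 3]
8. n6.lab = false  [terminal]
9. n7.lab = true  [terminal]
10. n8.lab = false  [terminal]
11. n5.depth = 20  [B.key + 13]
12. n5.live = true  [not c₀.lab]
13. n5.off = false  [c₁.lab and c₂.lab]
14. n9.live = -6  [(if B.off then C.wid else B.depth) - 26]
15. n10.mk = 10  [terminal]
16. n11.mk = 11  [terminal]
17. n9.lim = 20  [d₁.mk * 3 - 13]
18. n9.off = 1  [d₁.mk - 10]
19. n4.live = false  [C.lab and B.off]
20. n12.mk = 1  [terminal]
21. n13.key = 5  [A₀.key + d.mk - 9]
22. n14.lab = false  [terminal]
23. n13.hot = true  [A.key > 4]
24. n3.hot = false  [C.live == true]
25. n0.lim = 15  [(if A.hot then d₁.mk else d₀.mk) + 9]
26. n0.off = 15  [d₀.mk + d₁.mk + 2]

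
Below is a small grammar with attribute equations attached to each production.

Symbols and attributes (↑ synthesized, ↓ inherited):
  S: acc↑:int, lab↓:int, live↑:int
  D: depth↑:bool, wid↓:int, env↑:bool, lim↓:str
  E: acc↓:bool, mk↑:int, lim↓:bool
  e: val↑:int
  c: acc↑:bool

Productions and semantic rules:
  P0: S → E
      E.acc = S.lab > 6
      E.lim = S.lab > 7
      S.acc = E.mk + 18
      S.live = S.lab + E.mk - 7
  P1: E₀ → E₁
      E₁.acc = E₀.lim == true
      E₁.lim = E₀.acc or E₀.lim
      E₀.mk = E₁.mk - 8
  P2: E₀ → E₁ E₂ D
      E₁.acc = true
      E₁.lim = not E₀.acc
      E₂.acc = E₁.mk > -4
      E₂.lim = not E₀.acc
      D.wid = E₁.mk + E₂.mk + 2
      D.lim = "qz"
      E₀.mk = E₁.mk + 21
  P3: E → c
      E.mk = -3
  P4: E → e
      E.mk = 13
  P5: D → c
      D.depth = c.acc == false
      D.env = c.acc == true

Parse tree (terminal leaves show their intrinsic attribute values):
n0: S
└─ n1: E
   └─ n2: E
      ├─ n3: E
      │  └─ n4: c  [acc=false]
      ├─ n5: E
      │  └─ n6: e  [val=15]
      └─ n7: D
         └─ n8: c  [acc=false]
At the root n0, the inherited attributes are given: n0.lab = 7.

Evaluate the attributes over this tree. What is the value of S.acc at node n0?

28

1. n0.lab = 7  [given at root]
2. n1.acc = true  [S.lab > 6]
3. n1.lim = false  [S.lab > 7]
4. n2.acc = false  [E₀.lim == true]
5. n2.lim = true  [E₀.acc or E₀.lim]
6. n3.acc = true  [true]
7. n3.lim = true  [not E₀.acc]
8. n4.acc = false  [terminal]
9. n3.mk = -3  [-3]
10. n5.acc = true  [E₁.mk > -4]
11. n5.lim = true  [not E₀.acc]
12. n6.val = 15  [terminal]
13. n5.mk = 13  [13]
14. n7.wid = 12  [E₁.mk + E₂.mk + 2]
15. n7.lim = "qz"  ["qz"]
16. n8.acc = false  [terminal]
17. n7.depth = true  [c.acc == false]
18. n7.env = false  [c.acc == true]
19. n2.mk = 18  [E₁.mk + 21]
20. n1.mk = 10  [E₁.mk - 8]
21. n0.acc = 28  [E.mk + 18]
22. n0.live = 10  [S.lab + E.mk - 7]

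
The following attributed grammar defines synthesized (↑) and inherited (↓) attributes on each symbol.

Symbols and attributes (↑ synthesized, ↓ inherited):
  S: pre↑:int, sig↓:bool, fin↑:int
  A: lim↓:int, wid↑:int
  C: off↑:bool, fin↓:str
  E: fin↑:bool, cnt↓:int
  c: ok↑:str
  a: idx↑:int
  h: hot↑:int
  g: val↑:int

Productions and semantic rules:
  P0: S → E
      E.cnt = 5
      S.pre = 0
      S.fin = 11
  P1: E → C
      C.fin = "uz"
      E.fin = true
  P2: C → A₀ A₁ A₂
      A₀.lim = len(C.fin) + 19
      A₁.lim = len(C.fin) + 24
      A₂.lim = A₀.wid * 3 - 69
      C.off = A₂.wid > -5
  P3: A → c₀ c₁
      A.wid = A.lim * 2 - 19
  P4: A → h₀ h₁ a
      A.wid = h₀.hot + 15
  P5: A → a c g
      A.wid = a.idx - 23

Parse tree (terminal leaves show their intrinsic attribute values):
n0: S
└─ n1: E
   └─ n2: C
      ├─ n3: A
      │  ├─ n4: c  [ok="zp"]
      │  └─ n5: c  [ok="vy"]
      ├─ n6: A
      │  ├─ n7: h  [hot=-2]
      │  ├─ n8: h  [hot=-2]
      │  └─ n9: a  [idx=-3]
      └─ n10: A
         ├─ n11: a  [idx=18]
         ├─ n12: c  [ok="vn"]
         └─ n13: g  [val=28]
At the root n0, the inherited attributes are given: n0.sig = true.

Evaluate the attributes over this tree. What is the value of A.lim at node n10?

0

1. n0.sig = true  [given at root]
2. n1.cnt = 5  [5]
3. n2.fin = "uz"  ["uz"]
4. n3.lim = 21  [len(C.fin) + 19]
5. n4.ok = "zp"  [terminal]
6. n5.ok = "vy"  [terminal]
7. n3.wid = 23  [A.lim * 2 - 19]
8. n6.lim = 26  [len(C.fin) + 24]
9. n7.hot = -2  [terminal]
10. n8.hot = -2  [terminal]
11. n9.idx = -3  [terminal]
12. n6.wid = 13  [h₀.hot + 15]
13. n10.lim = 0  [A₀.wid * 3 - 69]
14. n11.idx = 18  [terminal]
15. n12.ok = "vn"  [terminal]
16. n13.val = 28  [terminal]
17. n10.wid = -5  [a.idx - 23]
18. n2.off = false  [A₂.wid > -5]
19. n1.fin = true  [true]
20. n0.pre = 0  [0]
21. n0.fin = 11  [11]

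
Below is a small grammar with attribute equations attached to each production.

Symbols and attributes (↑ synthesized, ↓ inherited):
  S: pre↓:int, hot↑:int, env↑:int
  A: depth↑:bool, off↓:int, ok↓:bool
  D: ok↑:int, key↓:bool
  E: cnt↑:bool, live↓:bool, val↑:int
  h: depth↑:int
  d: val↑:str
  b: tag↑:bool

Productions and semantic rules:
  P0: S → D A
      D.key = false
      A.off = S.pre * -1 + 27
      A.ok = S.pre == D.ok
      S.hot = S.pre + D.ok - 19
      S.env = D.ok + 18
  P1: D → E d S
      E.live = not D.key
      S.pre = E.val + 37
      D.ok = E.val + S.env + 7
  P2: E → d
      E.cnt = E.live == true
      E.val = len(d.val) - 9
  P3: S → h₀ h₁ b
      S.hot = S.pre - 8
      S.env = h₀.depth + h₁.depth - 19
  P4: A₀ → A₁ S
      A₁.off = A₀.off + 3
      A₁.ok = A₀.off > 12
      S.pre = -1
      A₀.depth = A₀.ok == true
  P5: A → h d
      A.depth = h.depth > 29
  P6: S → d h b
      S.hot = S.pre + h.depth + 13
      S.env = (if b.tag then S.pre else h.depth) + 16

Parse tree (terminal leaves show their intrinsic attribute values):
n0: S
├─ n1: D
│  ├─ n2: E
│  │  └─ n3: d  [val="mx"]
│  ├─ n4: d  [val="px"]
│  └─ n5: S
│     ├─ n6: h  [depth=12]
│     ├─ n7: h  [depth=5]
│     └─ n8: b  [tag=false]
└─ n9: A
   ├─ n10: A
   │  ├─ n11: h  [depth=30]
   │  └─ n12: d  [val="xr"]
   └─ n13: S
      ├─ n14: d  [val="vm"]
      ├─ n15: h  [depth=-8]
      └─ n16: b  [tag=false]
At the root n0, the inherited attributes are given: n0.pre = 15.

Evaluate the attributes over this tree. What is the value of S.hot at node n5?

1. n0.pre = 15  [given at root]
2. n1.key = false  [false]
3. n2.live = true  [not D.key]
4. n3.val = "mx"  [terminal]
5. n2.cnt = true  [E.live == true]
6. n2.val = -7  [len(d.val) - 9]
7. n4.val = "px"  [terminal]
8. n5.pre = 30  [E.val + 37]
9. n6.depth = 12  [terminal]
10. n7.depth = 5  [terminal]
11. n8.tag = false  [terminal]
12. n5.hot = 22  [S.pre - 8]
13. n5.env = -2  [h₀.depth + h₁.depth - 19]
14. n1.ok = -2  [E.val + S.env + 7]
15. n9.off = 12  [S.pre * -1 + 27]
16. n9.ok = false  [S.pre == D.ok]
17. n10.off = 15  [A₀.off + 3]
18. n10.ok = false  [A₀.off > 12]
19. n11.depth = 30  [terminal]
20. n12.val = "xr"  [terminal]
21. n10.depth = true  [h.depth > 29]
22. n13.pre = -1  [-1]
23. n14.val = "vm"  [terminal]
24. n15.depth = -8  [terminal]
25. n16.tag = false  [terminal]
26. n13.hot = 4  [S.pre + h.depth + 13]
27. n13.env = 8  [(if b.tag then S.pre else h.depth) + 16]
28. n9.depth = false  [A₀.ok == true]
29. n0.hot = -6  [S.pre + D.ok - 19]
30. n0.env = 16  [D.ok + 18]

22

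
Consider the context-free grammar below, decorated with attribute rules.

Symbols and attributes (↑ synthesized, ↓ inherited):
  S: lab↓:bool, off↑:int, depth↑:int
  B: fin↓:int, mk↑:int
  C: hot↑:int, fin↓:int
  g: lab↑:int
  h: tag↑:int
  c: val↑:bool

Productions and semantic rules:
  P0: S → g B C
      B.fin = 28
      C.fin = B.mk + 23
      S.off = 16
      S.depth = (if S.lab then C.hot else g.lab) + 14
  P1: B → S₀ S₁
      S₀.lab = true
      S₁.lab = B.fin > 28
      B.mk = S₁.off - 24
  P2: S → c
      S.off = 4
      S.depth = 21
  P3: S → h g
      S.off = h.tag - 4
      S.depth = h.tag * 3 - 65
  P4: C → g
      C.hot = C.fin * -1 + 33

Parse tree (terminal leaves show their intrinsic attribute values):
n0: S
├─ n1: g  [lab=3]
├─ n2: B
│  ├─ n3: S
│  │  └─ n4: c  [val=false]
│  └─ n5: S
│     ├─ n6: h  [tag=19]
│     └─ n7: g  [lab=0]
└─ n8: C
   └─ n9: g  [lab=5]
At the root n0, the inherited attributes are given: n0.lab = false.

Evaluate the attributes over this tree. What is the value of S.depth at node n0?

17

1. n0.lab = false  [given at root]
2. n1.lab = 3  [terminal]
3. n2.fin = 28  [28]
4. n3.lab = true  [true]
5. n4.val = false  [terminal]
6. n3.off = 4  [4]
7. n3.depth = 21  [21]
8. n5.lab = false  [B.fin > 28]
9. n6.tag = 19  [terminal]
10. n7.lab = 0  [terminal]
11. n5.off = 15  [h.tag - 4]
12. n5.depth = -8  [h.tag * 3 - 65]
13. n2.mk = -9  [S₁.off - 24]
14. n8.fin = 14  [B.mk + 23]
15. n9.lab = 5  [terminal]
16. n8.hot = 19  [C.fin * -1 + 33]
17. n0.off = 16  [16]
18. n0.depth = 17  [(if S.lab then C.hot else g.lab) + 14]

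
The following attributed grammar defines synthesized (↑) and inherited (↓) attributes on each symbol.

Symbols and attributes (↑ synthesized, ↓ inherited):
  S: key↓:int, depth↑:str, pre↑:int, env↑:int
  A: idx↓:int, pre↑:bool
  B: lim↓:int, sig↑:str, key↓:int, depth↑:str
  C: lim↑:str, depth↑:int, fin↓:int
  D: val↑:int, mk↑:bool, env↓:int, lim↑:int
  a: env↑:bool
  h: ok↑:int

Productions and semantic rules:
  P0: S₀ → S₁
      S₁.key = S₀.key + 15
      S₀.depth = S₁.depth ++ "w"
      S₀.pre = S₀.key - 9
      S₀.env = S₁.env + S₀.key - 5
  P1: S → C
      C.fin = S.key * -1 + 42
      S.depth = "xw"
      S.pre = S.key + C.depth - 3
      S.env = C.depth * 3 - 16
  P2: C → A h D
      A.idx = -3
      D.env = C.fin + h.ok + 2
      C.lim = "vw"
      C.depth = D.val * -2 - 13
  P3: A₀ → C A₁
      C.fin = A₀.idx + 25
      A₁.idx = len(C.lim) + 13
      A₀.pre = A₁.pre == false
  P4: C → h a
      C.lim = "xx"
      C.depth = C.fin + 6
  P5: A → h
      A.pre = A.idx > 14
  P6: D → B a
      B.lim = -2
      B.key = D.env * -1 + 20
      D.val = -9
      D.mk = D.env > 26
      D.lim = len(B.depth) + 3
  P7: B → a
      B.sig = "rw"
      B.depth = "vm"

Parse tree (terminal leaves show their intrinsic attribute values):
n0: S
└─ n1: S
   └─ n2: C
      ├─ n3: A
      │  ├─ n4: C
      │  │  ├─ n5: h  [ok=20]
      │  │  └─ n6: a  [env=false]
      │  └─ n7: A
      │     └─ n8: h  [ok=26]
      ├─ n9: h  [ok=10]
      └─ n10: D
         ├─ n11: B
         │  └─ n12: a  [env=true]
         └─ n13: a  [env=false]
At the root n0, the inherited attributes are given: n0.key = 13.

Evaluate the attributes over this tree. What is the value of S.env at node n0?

1. n0.key = 13  [given at root]
2. n1.key = 28  [S₀.key + 15]
3. n2.fin = 14  [S.key * -1 + 42]
4. n3.idx = -3  [-3]
5. n4.fin = 22  [A₀.idx + 25]
6. n5.ok = 20  [terminal]
7. n6.env = false  [terminal]
8. n4.lim = "xx"  ["xx"]
9. n4.depth = 28  [C.fin + 6]
10. n7.idx = 15  [len(C.lim) + 13]
11. n8.ok = 26  [terminal]
12. n7.pre = true  [A.idx > 14]
13. n3.pre = false  [A₁.pre == false]
14. n9.ok = 10  [terminal]
15. n10.env = 26  [C.fin + h.ok + 2]
16. n11.lim = -2  [-2]
17. n11.key = -6  [D.env * -1 + 20]
18. n12.env = true  [terminal]
19. n11.sig = "rw"  ["rw"]
20. n11.depth = "vm"  ["vm"]
21. n13.env = false  [terminal]
22. n10.val = -9  [-9]
23. n10.mk = false  [D.env > 26]
24. n10.lim = 5  [len(B.depth) + 3]
25. n2.lim = "vw"  ["vw"]
26. n2.depth = 5  [D.val * -2 - 13]
27. n1.depth = "xw"  ["xw"]
28. n1.pre = 30  [S.key + C.depth - 3]
29. n1.env = -1  [C.depth * 3 - 16]
30. n0.depth = "xww"  [S₁.depth ++ "w"]
31. n0.pre = 4  [S₀.key - 9]
32. n0.env = 7  [S₁.env + S₀.key - 5]

7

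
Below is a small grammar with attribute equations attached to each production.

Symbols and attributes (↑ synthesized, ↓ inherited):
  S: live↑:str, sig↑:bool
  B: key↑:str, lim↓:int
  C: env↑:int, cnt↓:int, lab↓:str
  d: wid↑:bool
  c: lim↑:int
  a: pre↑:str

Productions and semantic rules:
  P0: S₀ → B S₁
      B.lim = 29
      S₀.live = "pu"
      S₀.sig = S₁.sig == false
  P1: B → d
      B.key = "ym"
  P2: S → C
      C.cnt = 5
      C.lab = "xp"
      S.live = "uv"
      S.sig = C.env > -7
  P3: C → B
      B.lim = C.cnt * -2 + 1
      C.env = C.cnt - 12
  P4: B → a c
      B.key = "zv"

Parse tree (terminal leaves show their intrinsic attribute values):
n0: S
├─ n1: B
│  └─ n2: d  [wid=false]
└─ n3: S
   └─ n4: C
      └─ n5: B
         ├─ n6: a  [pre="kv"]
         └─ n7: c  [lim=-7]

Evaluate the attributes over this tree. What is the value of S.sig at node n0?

1. n1.lim = 29  [29]
2. n2.wid = false  [terminal]
3. n1.key = "ym"  ["ym"]
4. n4.cnt = 5  [5]
5. n4.lab = "xp"  ["xp"]
6. n5.lim = -9  [C.cnt * -2 + 1]
7. n6.pre = "kv"  [terminal]
8. n7.lim = -7  [terminal]
9. n5.key = "zv"  ["zv"]
10. n4.env = -7  [C.cnt - 12]
11. n3.live = "uv"  ["uv"]
12. n3.sig = false  [C.env > -7]
13. n0.live = "pu"  ["pu"]
14. n0.sig = true  [S₁.sig == false]

true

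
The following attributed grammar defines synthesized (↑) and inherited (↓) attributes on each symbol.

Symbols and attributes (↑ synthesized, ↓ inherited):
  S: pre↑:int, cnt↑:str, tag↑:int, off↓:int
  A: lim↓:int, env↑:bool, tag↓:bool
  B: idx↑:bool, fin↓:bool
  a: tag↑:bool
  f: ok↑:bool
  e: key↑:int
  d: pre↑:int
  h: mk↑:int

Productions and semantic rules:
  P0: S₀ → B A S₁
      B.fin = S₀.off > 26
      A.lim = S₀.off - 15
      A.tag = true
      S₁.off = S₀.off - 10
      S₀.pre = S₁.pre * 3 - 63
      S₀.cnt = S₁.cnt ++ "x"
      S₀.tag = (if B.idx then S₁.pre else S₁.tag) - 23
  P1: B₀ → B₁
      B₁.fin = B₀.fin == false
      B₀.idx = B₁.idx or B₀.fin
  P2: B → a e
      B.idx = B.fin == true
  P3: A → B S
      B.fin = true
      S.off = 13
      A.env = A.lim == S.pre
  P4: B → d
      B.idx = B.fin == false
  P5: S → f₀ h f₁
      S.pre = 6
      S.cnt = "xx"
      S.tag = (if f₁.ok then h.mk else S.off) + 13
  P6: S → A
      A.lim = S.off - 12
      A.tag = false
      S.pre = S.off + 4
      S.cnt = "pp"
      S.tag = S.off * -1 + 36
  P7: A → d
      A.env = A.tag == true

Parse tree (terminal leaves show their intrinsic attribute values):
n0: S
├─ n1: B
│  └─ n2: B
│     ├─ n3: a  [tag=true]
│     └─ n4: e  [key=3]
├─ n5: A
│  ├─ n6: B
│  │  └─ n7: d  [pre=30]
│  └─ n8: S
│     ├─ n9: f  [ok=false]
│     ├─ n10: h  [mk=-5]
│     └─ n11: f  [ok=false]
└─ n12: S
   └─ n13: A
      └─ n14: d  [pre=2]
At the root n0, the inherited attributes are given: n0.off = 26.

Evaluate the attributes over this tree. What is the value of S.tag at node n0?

1. n0.off = 26  [given at root]
2. n1.fin = false  [S₀.off > 26]
3. n2.fin = true  [B₀.fin == false]
4. n3.tag = true  [terminal]
5. n4.key = 3  [terminal]
6. n2.idx = true  [B.fin == true]
7. n1.idx = true  [B₁.idx or B₀.fin]
8. n5.lim = 11  [S₀.off - 15]
9. n5.tag = true  [true]
10. n6.fin = true  [true]
11. n7.pre = 30  [terminal]
12. n6.idx = false  [B.fin == false]
13. n8.off = 13  [13]
14. n9.ok = false  [terminal]
15. n10.mk = -5  [terminal]
16. n11.ok = false  [terminal]
17. n8.pre = 6  [6]
18. n8.cnt = "xx"  ["xx"]
19. n8.tag = 26  [(if f₁.ok then h.mk else S.off) + 13]
20. n5.env = false  [A.lim == S.pre]
21. n12.off = 16  [S₀.off - 10]
22. n13.lim = 4  [S.off - 12]
23. n13.tag = false  [false]
24. n14.pre = 2  [terminal]
25. n13.env = false  [A.tag == true]
26. n12.pre = 20  [S.off + 4]
27. n12.cnt = "pp"  ["pp"]
28. n12.tag = 20  [S.off * -1 + 36]
29. n0.pre = -3  [S₁.pre * 3 - 63]
30. n0.cnt = "ppx"  [S₁.cnt ++ "x"]
31. n0.tag = -3  [(if B.idx then S₁.pre else S₁.tag) - 23]

-3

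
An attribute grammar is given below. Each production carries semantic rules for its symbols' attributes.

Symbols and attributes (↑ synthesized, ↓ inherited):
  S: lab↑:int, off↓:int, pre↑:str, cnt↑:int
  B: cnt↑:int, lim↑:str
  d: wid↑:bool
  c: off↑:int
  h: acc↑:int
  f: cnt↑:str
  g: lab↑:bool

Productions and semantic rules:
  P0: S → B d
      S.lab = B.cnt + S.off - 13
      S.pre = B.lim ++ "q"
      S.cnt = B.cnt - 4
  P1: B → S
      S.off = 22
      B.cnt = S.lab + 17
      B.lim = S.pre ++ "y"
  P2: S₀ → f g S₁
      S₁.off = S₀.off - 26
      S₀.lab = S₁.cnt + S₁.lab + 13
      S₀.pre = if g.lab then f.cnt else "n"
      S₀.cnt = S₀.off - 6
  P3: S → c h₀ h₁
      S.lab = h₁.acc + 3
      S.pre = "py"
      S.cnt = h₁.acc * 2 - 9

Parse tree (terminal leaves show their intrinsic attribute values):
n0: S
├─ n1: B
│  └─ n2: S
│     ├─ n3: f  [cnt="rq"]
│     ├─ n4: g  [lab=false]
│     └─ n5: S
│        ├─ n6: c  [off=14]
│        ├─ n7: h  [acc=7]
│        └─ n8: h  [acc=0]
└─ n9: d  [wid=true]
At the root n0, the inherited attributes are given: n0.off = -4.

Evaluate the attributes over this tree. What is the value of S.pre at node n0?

"nyq"

1. n0.off = -4  [given at root]
2. n2.off = 22  [22]
3. n3.cnt = "rq"  [terminal]
4. n4.lab = false  [terminal]
5. n5.off = -4  [S₀.off - 26]
6. n6.off = 14  [terminal]
7. n7.acc = 7  [terminal]
8. n8.acc = 0  [terminal]
9. n5.lab = 3  [h₁.acc + 3]
10. n5.pre = "py"  ["py"]
11. n5.cnt = -9  [h₁.acc * 2 - 9]
12. n2.lab = 7  [S₁.cnt + S₁.lab + 13]
13. n2.pre = "n"  [if g.lab then f.cnt else "n"]
14. n2.cnt = 16  [S₀.off - 6]
15. n1.cnt = 24  [S.lab + 17]
16. n1.lim = "ny"  [S.pre ++ "y"]
17. n9.wid = true  [terminal]
18. n0.lab = 7  [B.cnt + S.off - 13]
19. n0.pre = "nyq"  [B.lim ++ "q"]
20. n0.cnt = 20  [B.cnt - 4]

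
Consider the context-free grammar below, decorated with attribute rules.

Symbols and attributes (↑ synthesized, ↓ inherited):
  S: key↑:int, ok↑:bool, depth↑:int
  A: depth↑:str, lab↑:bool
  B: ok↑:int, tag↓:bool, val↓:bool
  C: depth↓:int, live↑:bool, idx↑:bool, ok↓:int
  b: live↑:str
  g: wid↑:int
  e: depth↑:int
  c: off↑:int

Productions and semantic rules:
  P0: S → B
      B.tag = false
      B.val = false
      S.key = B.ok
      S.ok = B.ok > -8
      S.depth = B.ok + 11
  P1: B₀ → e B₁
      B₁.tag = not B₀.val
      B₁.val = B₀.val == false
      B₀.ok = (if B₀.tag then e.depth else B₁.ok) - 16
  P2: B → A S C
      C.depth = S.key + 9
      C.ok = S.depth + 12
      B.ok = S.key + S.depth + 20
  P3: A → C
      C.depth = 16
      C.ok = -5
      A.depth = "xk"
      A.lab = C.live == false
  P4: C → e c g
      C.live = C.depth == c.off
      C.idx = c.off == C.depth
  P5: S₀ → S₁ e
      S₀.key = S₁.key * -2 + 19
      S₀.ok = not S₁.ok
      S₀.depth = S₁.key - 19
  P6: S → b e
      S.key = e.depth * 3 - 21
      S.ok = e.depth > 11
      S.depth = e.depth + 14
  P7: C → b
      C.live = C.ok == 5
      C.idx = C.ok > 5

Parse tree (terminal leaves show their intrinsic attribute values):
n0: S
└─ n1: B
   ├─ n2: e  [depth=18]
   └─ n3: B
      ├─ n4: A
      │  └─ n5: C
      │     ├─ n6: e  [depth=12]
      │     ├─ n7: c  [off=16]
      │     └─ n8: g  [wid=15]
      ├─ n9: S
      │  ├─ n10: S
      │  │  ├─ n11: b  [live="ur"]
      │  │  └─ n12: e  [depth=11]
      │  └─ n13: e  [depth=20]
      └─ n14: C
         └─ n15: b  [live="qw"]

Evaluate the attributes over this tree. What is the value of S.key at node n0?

-8

1. n1.tag = false  [false]
2. n1.val = false  [false]
3. n2.depth = 18  [terminal]
4. n3.tag = true  [not B₀.val]
5. n3.val = true  [B₀.val == false]
6. n5.depth = 16  [16]
7. n5.ok = -5  [-5]
8. n6.depth = 12  [terminal]
9. n7.off = 16  [terminal]
10. n8.wid = 15  [terminal]
11. n5.live = true  [C.depth == c.off]
12. n5.idx = true  [c.off == C.depth]
13. n4.depth = "xk"  ["xk"]
14. n4.lab = false  [C.live == false]
15. n11.live = "ur"  [terminal]
16. n12.depth = 11  [terminal]
17. n10.key = 12  [e.depth * 3 - 21]
18. n10.ok = false  [e.depth > 11]
19. n10.depth = 25  [e.depth + 14]
20. n13.depth = 20  [terminal]
21. n9.key = -5  [S₁.key * -2 + 19]
22. n9.ok = true  [not S₁.ok]
23. n9.depth = -7  [S₁.key - 19]
24. n14.depth = 4  [S.key + 9]
25. n14.ok = 5  [S.depth + 12]
26. n15.live = "qw"  [terminal]
27. n14.live = true  [C.ok == 5]
28. n14.idx = false  [C.ok > 5]
29. n3.ok = 8  [S.key + S.depth + 20]
30. n1.ok = -8  [(if B₀.tag then e.depth else B₁.ok) - 16]
31. n0.key = -8  [B.ok]
32. n0.ok = false  [B.ok > -8]
33. n0.depth = 3  [B.ok + 11]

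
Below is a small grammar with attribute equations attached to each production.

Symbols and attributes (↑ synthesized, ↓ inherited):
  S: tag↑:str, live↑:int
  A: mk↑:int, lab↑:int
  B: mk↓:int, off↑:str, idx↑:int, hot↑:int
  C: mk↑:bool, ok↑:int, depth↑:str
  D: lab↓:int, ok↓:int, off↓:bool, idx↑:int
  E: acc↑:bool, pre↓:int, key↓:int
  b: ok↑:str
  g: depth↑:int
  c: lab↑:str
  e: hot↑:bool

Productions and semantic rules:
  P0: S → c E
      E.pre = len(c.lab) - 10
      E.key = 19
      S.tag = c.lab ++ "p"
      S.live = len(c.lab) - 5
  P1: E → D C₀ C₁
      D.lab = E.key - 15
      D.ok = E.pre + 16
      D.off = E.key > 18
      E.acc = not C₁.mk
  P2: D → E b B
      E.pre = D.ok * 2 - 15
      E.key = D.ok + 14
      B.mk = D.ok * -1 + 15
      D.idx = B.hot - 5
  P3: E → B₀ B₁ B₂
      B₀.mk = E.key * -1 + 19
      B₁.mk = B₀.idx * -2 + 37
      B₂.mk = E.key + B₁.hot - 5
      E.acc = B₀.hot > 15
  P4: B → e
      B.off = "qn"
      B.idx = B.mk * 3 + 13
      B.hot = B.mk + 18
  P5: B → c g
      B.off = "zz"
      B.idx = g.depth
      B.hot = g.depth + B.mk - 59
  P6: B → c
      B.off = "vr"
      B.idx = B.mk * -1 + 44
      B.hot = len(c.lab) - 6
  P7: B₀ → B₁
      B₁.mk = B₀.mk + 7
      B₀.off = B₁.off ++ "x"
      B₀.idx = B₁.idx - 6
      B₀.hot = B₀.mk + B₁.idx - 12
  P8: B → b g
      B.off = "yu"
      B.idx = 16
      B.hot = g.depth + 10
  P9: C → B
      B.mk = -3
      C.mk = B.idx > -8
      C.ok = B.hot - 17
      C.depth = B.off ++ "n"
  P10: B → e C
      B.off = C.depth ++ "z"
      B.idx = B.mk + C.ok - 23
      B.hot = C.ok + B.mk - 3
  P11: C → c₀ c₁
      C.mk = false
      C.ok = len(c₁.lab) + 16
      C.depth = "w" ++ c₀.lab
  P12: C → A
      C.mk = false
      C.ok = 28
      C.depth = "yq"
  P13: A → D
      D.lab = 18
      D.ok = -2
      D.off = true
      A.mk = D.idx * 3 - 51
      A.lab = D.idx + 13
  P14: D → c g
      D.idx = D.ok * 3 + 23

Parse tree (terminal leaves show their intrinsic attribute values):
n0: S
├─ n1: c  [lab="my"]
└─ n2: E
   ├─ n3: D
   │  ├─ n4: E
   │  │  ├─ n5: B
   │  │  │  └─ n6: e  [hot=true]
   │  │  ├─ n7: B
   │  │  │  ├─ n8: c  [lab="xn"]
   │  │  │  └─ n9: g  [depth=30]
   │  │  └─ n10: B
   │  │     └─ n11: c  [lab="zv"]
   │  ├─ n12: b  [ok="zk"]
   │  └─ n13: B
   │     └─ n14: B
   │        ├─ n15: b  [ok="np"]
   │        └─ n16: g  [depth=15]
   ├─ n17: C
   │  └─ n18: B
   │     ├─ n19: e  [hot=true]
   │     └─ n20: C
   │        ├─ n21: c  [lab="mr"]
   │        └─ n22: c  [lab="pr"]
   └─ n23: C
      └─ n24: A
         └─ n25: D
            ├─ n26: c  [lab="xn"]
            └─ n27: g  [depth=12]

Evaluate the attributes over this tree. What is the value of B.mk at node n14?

14

1. n1.lab = "my"  [terminal]
2. n2.pre = -8  [len(c.lab) - 10]
3. n2.key = 19  [19]
4. n3.lab = 4  [E.key - 15]
5. n3.ok = 8  [E.pre + 16]
6. n3.off = true  [E.key > 18]
7. n4.pre = 1  [D.ok * 2 - 15]
8. n4.key = 22  [D.ok + 14]
9. n5.mk = -3  [E.key * -1 + 19]
10. n6.hot = true  [terminal]
11. n5.off = "qn"  ["qn"]
12. n5.idx = 4  [B.mk * 3 + 13]
13. n5.hot = 15  [B.mk + 18]
14. n7.mk = 29  [B₀.idx * -2 + 37]
15. n8.lab = "xn"  [terminal]
16. n9.depth = 30  [terminal]
17. n7.off = "zz"  ["zz"]
18. n7.idx = 30  [g.depth]
19. n7.hot = 0  [g.depth + B.mk - 59]
20. n10.mk = 17  [E.key + B₁.hot - 5]
21. n11.lab = "zv"  [terminal]
22. n10.off = "vr"  ["vr"]
23. n10.idx = 27  [B.mk * -1 + 44]
24. n10.hot = -4  [len(c.lab) - 6]
25. n4.acc = false  [B₀.hot > 15]
26. n12.ok = "zk"  [terminal]
27. n13.mk = 7  [D.ok * -1 + 15]
28. n14.mk = 14  [B₀.mk + 7]
29. n15.ok = "np"  [terminal]
30. n16.depth = 15  [terminal]
31. n14.off = "yu"  ["yu"]
32. n14.idx = 16  [16]
33. n14.hot = 25  [g.depth + 10]
34. n13.off = "yux"  [B₁.off ++ "x"]
35. n13.idx = 10  [B₁.idx - 6]
36. n13.hot = 11  [B₀.mk + B₁.idx - 12]
37. n3.idx = 6  [B.hot - 5]
38. n18.mk = -3  [-3]
39. n19.hot = true  [terminal]
40. n21.lab = "mr"  [terminal]
41. n22.lab = "pr"  [terminal]
42. n20.mk = false  [false]
43. n20.ok = 18  [len(c₁.lab) + 16]
44. n20.depth = "wmr"  ["w" ++ c₀.lab]
45. n18.off = "wmrz"  [C.depth ++ "z"]
46. n18.idx = -8  [B.mk + C.ok - 23]
47. n18.hot = 12  [C.ok + B.mk - 3]
48. n17.mk = false  [B.idx > -8]
49. n17.ok = -5  [B.hot - 17]
50. n17.depth = "wmrzn"  [B.off ++ "n"]
51. n25.lab = 18  [18]
52. n25.ok = -2  [-2]
53. n25.off = true  [true]
54. n26.lab = "xn"  [terminal]
55. n27.depth = 12  [terminal]
56. n25.idx = 17  [D.ok * 3 + 23]
57. n24.mk = 0  [D.idx * 3 - 51]
58. n24.lab = 30  [D.idx + 13]
59. n23.mk = false  [false]
60. n23.ok = 28  [28]
61. n23.depth = "yq"  ["yq"]
62. n2.acc = true  [not C₁.mk]
63. n0.tag = "myp"  [c.lab ++ "p"]
64. n0.live = -3  [len(c.lab) - 5]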